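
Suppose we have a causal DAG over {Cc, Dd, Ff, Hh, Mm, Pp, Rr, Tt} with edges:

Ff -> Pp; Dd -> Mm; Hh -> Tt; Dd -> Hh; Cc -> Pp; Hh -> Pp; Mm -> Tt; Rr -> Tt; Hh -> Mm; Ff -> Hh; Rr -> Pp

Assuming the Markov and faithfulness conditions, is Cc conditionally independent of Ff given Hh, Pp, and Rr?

There are 5 undirected paths between Cc and Ff; checking each against the conditioning set {Hh, Pp, Rr}:
Path 1: Cc → Pp ← Hh ← Ff
  Hh is a chain here and Hh is conditioned on, so the path is blocked at Hh.
Path 2: Cc → Pp ← Rr → Tt ← Hh ← Ff
  Rr is a fork here and Rr is conditioned on, so the path is blocked at Rr.
Path 3: Cc → Pp ← Rr → Tt ← Mm ← Hh ← Ff
  Rr is a fork here and Rr is conditioned on, so the path is blocked at Rr.
Path 4: Cc → Pp ← Rr → Tt ← Mm ← Dd → Hh ← Ff
  Rr is a fork here and Rr is conditioned on, so the path is blocked at Rr.
Path 5: Cc → Pp ← Ff
  Pp is a collider and Pp is conditioned on, which opens it — no node blocks this path, so it is active.
At least one path is unblocked, so d-separation fails.

No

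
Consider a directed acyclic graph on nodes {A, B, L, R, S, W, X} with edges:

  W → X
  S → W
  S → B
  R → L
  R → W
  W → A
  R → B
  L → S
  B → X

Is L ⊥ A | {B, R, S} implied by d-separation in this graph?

Yes

There are 6 undirected paths between L and A; checking each against the conditioning set {B, R, S}:
Path 1: L → S → B ← R → W → A
  S is a chain here and S is conditioned on, so the path is blocked at S.
Path 2: L → S → B → X ← W → A
  S is a chain here and S is conditioned on, so the path is blocked at S.
Path 3: L → S → W → A
  S is a chain here and S is conditioned on, so the path is blocked at S.
Path 4: L ← R → B ← S → W → A
  R is a fork here and R is conditioned on, so the path is blocked at R.
Path 5: L ← R → B → X ← W → A
  R is a fork here and R is conditioned on, so the path is blocked at R.
Path 6: L ← R → W → A
  R is a fork here and R is conditioned on, so the path is blocked at R.
Every path is blocked, so L and A are d-separated given {B, R, S}.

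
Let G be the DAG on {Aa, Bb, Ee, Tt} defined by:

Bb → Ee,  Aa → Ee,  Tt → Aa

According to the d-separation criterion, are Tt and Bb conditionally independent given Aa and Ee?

Yes

Only one path connects Tt and Bb:
  1. Tt → Aa → Ee ← Bb — Aa:chain[blocks]; Ee:collider[open] ⇒ blocked
Since every path is blocked, d-separation holds.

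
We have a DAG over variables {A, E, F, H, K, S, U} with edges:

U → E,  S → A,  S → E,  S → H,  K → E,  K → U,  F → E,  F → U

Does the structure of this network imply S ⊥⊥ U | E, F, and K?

No

There are 3 undirected paths between S and U; checking each against the conditioning set {E, F, K}:
Path 1: S → E ← F → U
  F is a fork here and F is conditioned on, so the path is blocked at F.
Path 2: S → E ← K → U
  K is a fork here and K is conditioned on, so the path is blocked at K.
Path 3: S → E ← U
  E is a collider and E is conditioned on, which opens it — no node blocks this path, so it is active.
Since the path S → E ← U is active, S and U are not d-separated given {E, F, K}.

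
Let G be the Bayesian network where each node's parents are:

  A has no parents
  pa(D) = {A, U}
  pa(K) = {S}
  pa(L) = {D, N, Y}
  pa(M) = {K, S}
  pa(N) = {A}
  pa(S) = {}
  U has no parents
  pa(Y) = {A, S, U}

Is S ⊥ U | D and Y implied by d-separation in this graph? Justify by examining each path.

Enumerating the 5 paths from S to U and testing each for blocking by {D, Y}:
Path 1: S → Y → L ← N ← A → D ← U
  Y is a chain here and Y is conditioned on, so the path is blocked at Y.
Path 2: S → Y → L ← D ← U
  Y is a chain here and Y is conditioned on, so the path is blocked at Y.
Path 3: S → Y ← U
  Y is a collider and Y is conditioned on, which opens it — no node blocks this path, so it is active.
Path 4: S → Y ← A → N → L ← D ← U
  L is a collider here and neither L nor any of its descendants is conditioned on, so the collider stays closed — the path is blocked at L.
Path 5: S → Y ← A → D ← U
  Y is a collider and Y is conditioned on, which opens it; A is a fork and A is not conditioned on; D is a collider and D is conditioned on, which opens it — no node blocks this path, so it is active.
Since the path S → Y ← U is active, S and U are not d-separated given {D, Y}.

No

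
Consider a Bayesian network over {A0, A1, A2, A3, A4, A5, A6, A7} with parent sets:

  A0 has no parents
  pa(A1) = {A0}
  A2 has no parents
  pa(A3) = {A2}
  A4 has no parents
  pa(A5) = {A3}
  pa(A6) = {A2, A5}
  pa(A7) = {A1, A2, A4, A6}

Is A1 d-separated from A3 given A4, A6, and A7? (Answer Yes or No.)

No

We examine all 4 paths between A1 and A3:
  1. A1 → A7 ← A6 ← A5 ← A3 — A7:collider[open]; A6:chain[blocks]; A5:chain[open] ⇒ blocked
  2. A1 → A7 ← A6 ← A2 → A3 — A7:collider[open]; A6:chain[blocks]; A2:fork[open] ⇒ blocked
  3. A1 → A7 ← A2 → A3 — A7:collider[open]; A2:fork[open] ⇒ active
  4. A1 → A7 ← A2 → A6 ← A5 ← A3 — A7:collider[open]; A2:fork[open]; A6:collider[open]; A5:chain[open] ⇒ active
At least one path is unblocked, so d-separation fails.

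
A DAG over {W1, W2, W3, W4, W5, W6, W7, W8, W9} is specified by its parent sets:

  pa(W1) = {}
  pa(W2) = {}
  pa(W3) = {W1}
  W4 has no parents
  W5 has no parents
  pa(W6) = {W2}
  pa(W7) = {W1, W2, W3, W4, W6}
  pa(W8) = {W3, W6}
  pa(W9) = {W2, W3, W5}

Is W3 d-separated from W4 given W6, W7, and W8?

No

6 paths connect W3 and W4; each must be blocked for d-separation to hold:
  1. W3 → W7 ← W4 — W7:collider[open] ⇒ active
  2. W3 → W8 ← W6 → W7 ← W4 — W8:collider[open]; W6:fork[blocks]; W7:collider[open] ⇒ blocked
  3. W3 → W8 ← W6 ← W2 → W7 ← W4 — W8:collider[open]; W6:chain[blocks]; W2:fork[open]; W7:collider[open] ⇒ blocked
  4. W3 ← W1 → W7 ← W4 — W1:fork[open]; W7:collider[open] ⇒ active
  5. W3 → W9 ← W2 → W7 ← W4 — W9:collider[blocks]; W2:fork[open]; W7:collider[open] ⇒ blocked
  6. W3 → W9 ← W2 → W6 → W7 ← W4 — W9:collider[blocks]; W2:fork[open]; W6:chain[blocks]; W7:collider[open] ⇒ blocked
Since the path W3 → W7 ← W4 is active, W3 and W4 are not d-separated given {W6, W7, W8}.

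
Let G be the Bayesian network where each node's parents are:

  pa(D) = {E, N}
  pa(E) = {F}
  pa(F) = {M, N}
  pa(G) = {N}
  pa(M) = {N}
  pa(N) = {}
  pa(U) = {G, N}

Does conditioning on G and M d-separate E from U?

No — E and U are not d-separated given {G, M}.

There are 6 undirected paths between E and U; checking each against the conditioning set {G, M}:
Path 1: E ← F ← M ← N → U
  M is a chain here and M is conditioned on, so the path is blocked at M.
Path 2: E ← F ← M ← N → G → U
  M is a chain here and M is conditioned on, so the path is blocked at M.
Path 3: E ← F ← N → U
  F is a chain and F is not conditioned on; N is a fork and N is not conditioned on — no node blocks this path, so it is active.
Path 4: E ← F ← N → G → U
  G is a chain here and G is conditioned on, so the path is blocked at G.
Path 5: E → D ← N → U
  D is a collider here and neither D nor any of its descendants is conditioned on, so the collider stays closed — the path is blocked at D.
Path 6: E → D ← N → G → U
  D is a collider here and neither D nor any of its descendants is conditioned on, so the collider stays closed — the path is blocked at D.
Because an active path exists, E and U are not d-separated.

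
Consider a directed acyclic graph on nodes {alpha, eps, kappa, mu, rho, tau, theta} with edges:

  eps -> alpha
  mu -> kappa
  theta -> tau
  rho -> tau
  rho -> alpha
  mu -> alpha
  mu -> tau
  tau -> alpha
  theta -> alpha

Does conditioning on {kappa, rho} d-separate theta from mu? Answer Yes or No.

Yes

6 paths connect theta and mu; each must be blocked for d-separation to hold:
Path 1: theta → alpha ← mu
  alpha is a collider here and neither alpha nor any of its descendants is conditioned on, so the collider stays closed — the path is blocked at alpha.
Path 2: theta → alpha ← rho → tau ← mu
  alpha is a collider here and neither alpha nor any of its descendants is conditioned on, so the collider stays closed — the path is blocked at alpha.
Path 3: theta → alpha ← tau ← mu
  alpha is a collider here and neither alpha nor any of its descendants is conditioned on, so the collider stays closed — the path is blocked at alpha.
Path 4: theta → tau ← mu
  tau is a collider here and neither tau nor any of its descendants is conditioned on, so the collider stays closed — the path is blocked at tau.
Path 5: theta → tau → alpha ← mu
  alpha is a collider here and neither alpha nor any of its descendants is conditioned on, so the collider stays closed — the path is blocked at alpha.
Path 6: theta → tau ← rho → alpha ← mu
  tau is a collider here and neither tau nor any of its descendants is conditioned on, so the collider stays closed — the path is blocked at tau.
Every path is blocked, so theta and mu are d-separated given {kappa, rho}.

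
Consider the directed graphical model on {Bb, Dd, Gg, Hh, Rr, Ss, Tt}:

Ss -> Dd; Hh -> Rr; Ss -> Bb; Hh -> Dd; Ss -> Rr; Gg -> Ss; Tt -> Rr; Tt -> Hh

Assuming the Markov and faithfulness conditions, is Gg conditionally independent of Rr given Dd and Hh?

We examine all 3 paths between Gg and Rr:
Path 1: Gg → Ss → Rr
  Ss is a chain and Ss is not conditioned on — no node blocks this path, so it is active.
Path 2: Gg → Ss → Dd ← Hh ← Tt → Rr
  Hh is a chain here and Hh is conditioned on, so the path is blocked at Hh.
Path 3: Gg → Ss → Dd ← Hh → Rr
  Hh is a fork here and Hh is conditioned on, so the path is blocked at Hh.
Because an active path exists, Gg and Rr are not d-separated.

No — Gg and Rr are not d-separated given {Dd, Hh}.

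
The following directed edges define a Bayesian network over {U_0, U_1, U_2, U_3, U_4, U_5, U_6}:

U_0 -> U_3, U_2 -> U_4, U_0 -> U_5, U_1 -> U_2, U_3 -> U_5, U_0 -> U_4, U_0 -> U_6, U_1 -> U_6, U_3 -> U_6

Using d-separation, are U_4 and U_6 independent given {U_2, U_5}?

No — U_4 and U_6 are not d-separated given {U_2, U_5}.

4 paths connect U_4 and U_6; each must be blocked for d-separation to hold:
  1. U_4 ← U_2 ← U_1 → U_6 — U_2:chain[blocks]; U_1:fork[open] ⇒ blocked
  2. U_4 ← U_0 → U_6 — U_0:fork[open] ⇒ active
  3. U_4 ← U_0 → U_3 → U_6 — U_0:fork[open]; U_3:chain[open] ⇒ active
  4. U_4 ← U_0 → U_5 ← U_3 → U_6 — U_0:fork[open]; U_5:collider[open]; U_3:fork[open] ⇒ active
At least one path is unblocked, so d-separation fails.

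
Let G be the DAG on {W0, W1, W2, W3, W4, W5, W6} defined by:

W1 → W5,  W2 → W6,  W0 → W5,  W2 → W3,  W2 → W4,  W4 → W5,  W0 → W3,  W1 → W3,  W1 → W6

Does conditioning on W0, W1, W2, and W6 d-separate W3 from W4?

Yes

6 paths connect W3 and W4; each must be blocked for d-separation to hold:
  1. W3 ← W2 → W4 — W2:fork[blocks] ⇒ blocked
  2. W3 ← W2 → W6 ← W1 → W5 ← W4 — W2:fork[blocks]; W6:collider[open]; W1:fork[blocks]; W5:collider[blocks] ⇒ blocked
  3. W3 ← W0 → W5 ← W4 — W0:fork[blocks]; W5:collider[blocks] ⇒ blocked
  4. W3 ← W0 → W5 ← W1 → W6 ← W2 → W4 — W0:fork[blocks]; W5:collider[blocks]; W1:fork[blocks]; W6:collider[open]; W2:fork[blocks] ⇒ blocked
  5. W3 ← W1 → W5 ← W4 — W1:fork[blocks]; W5:collider[blocks] ⇒ blocked
  6. W3 ← W1 → W6 ← W2 → W4 — W1:fork[blocks]; W6:collider[open]; W2:fork[blocks] ⇒ blocked
Every path is blocked, so W3 and W4 are d-separated given {W0, W1, W2, W6}.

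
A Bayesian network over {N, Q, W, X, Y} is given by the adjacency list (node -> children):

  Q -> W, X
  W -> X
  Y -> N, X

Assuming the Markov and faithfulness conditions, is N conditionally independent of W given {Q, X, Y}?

Enumerating the 2 paths from N to W and testing each for blocking by {Q, X, Y}:
Path 1: N ← Y → X ← Q → W
  Y is a fork here and Y is conditioned on, so the path is blocked at Y.
Path 2: N ← Y → X ← W
  Y is a fork here and Y is conditioned on, so the path is blocked at Y.
Every path is blocked, so N and W are d-separated given {Q, X, Y}.

Yes — N and W are d-separated given {Q, X, Y}.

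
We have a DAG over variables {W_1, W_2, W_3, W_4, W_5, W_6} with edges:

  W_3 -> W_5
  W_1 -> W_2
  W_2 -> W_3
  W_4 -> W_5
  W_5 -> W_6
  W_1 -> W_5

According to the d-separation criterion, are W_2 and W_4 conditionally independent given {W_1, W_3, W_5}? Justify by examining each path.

Yes — W_2 and W_4 are d-separated given {W_1, W_3, W_5}.

We examine all 2 paths between W_2 and W_4:
Path 1: W_2 ← W_1 → W_5 ← W_4
  W_1 is a fork here and W_1 is conditioned on, so the path is blocked at W_1.
Path 2: W_2 → W_3 → W_5 ← W_4
  W_3 is a chain here and W_3 is conditioned on, so the path is blocked at W_3.
Every path is blocked, so W_2 and W_4 are d-separated given {W_1, W_3, W_5}.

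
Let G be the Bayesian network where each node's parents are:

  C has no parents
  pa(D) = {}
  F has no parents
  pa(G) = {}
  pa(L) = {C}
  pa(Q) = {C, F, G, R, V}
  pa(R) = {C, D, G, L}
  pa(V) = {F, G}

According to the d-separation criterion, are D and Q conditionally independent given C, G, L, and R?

6 paths connect D and Q; each must be blocked for d-separation to hold:
Path 1: D → R ← L ← C → Q
  L is a chain here and L is conditioned on, so the path is blocked at L.
Path 2: D → R ← C → Q
  C is a fork here and C is conditioned on, so the path is blocked at C.
Path 3: D → R ← G → V ← F → Q
  G is a fork here and G is conditioned on, so the path is blocked at G.
Path 4: D → R ← G → V → Q
  G is a fork here and G is conditioned on, so the path is blocked at G.
Path 5: D → R ← G → Q
  G is a fork here and G is conditioned on, so the path is blocked at G.
Path 6: D → R → Q
  R is a chain here and R is conditioned on, so the path is blocked at R.
Since every path is blocked, d-separation holds.

Yes — D and Q are d-separated given {C, G, L, R}.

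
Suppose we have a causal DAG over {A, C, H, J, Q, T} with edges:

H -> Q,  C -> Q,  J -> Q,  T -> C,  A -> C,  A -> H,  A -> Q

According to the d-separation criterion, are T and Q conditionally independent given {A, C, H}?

There are 3 undirected paths between T and Q; checking each against the conditioning set {A, C, H}:
  1. T → C → Q — C:chain[blocks] ⇒ blocked
  2. T → C ← A → Q — C:collider[open]; A:fork[blocks] ⇒ blocked
  3. T → C ← A → H → Q — C:collider[open]; A:fork[blocks]; H:chain[blocks] ⇒ blocked
All paths are blocked; T ⊥ Q | {A, C, H} holds.

Yes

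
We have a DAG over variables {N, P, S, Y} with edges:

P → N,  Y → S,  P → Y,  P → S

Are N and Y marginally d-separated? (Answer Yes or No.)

No — N and Y are not d-separated given ∅.

Enumerating the 2 paths from N to Y and testing each for blocking by ∅:
  1. N ← P → Y — P:fork[open] ⇒ active
  2. N ← P → S ← Y — P:fork[open]; S:collider[blocks] ⇒ blocked
Because an active path exists, N and Y are not d-separated.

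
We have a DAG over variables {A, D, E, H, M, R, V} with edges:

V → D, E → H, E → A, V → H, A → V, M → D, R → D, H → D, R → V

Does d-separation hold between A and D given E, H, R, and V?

Enumerating the 6 paths from A to D and testing each for blocking by {E, H, R, V}:
Path 1: A → V ← R → D
  R is a fork here and R is conditioned on, so the path is blocked at R.
Path 2: A → V → H → D
  V is a chain here and V is conditioned on, so the path is blocked at V.
Path 3: A → V → D
  V is a chain here and V is conditioned on, so the path is blocked at V.
Path 4: A ← E → H → D
  E is a fork here and E is conditioned on, so the path is blocked at E.
Path 5: A ← E → H ← V ← R → D
  E is a fork here and E is conditioned on, so the path is blocked at E.
Path 6: A ← E → H ← V → D
  E is a fork here and E is conditioned on, so the path is blocked at E.
Since every path is blocked, d-separation holds.

Yes — A and D are d-separated given {E, H, R, V}.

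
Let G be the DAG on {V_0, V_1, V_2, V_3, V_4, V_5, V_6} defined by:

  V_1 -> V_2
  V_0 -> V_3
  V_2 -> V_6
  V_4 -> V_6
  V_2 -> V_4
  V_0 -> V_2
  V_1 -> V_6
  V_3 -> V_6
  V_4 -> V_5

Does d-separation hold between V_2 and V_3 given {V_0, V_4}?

Yes

4 paths connect V_2 and V_3; each must be blocked for d-separation to hold:
  1. V_2 ← V_0 → V_3 — V_0:fork[blocks] ⇒ blocked
  2. V_2 → V_4 → V_6 ← V_3 — V_4:chain[blocks]; V_6:collider[blocks] ⇒ blocked
  3. V_2 → V_6 ← V_3 — V_6:collider[blocks] ⇒ blocked
  4. V_2 ← V_1 → V_6 ← V_3 — V_1:fork[open]; V_6:collider[blocks] ⇒ blocked
Since every path is blocked, d-separation holds.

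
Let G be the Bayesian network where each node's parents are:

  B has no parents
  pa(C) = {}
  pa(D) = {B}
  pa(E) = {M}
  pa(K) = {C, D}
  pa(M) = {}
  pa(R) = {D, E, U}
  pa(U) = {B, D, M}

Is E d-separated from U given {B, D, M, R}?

We examine all 4 paths between E and U:
Path 1: E → R ← D → U
  D is a fork here and D is conditioned on, so the path is blocked at D.
Path 2: E → R ← D ← B → U
  D is a chain here and D is conditioned on, so the path is blocked at D.
Path 3: E → R ← U
  R is a collider and R is conditioned on, which opens it — no node blocks this path, so it is active.
Path 4: E ← M → U
  M is a fork here and M is conditioned on, so the path is blocked at M.
Since the path E → R ← U is active, E and U are not d-separated given {B, D, M, R}.

No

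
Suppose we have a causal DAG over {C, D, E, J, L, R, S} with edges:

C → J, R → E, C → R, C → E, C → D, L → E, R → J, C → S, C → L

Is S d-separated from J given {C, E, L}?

Yes — S and J are d-separated given {C, E, L}.

There are 4 undirected paths between S and J; checking each against the conditioning set {C, E, L}:
Path 1: S ← C → J
  C is a fork here and C is conditioned on, so the path is blocked at C.
Path 2: S ← C → L → E ← R → J
  C is a fork here and C is conditioned on, so the path is blocked at C.
Path 3: S ← C → R → J
  C is a fork here and C is conditioned on, so the path is blocked at C.
Path 4: S ← C → E ← R → J
  C is a fork here and C is conditioned on, so the path is blocked at C.
Every path is blocked, so S and J are d-separated given {C, E, L}.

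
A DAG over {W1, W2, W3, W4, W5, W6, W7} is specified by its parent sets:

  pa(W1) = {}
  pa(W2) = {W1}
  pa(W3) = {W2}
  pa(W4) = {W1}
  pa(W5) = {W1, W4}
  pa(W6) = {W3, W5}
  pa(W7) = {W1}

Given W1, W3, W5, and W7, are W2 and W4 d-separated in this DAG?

4 paths connect W2 and W4; each must be blocked for d-separation to hold:
Path 1: W2 ← W1 → W4
  W1 is a fork here and W1 is conditioned on, so the path is blocked at W1.
Path 2: W2 ← W1 → W5 ← W4
  W1 is a fork here and W1 is conditioned on, so the path is blocked at W1.
Path 3: W2 → W3 → W6 ← W5 ← W4
  W3 is a chain here and W3 is conditioned on, so the path is blocked at W3.
Path 4: W2 → W3 → W6 ← W5 ← W1 → W4
  W3 is a chain here and W3 is conditioned on, so the path is blocked at W3.
Every path is blocked, so W2 and W4 are d-separated given {W1, W3, W5, W7}.

Yes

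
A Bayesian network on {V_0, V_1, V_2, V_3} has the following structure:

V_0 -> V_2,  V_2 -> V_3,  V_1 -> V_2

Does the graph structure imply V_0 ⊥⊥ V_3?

No

Only one path connects V_0 and V_3:
Path 1: V_0 → V_2 → V_3
  V_2 is a chain and V_2 is not conditioned on — no node blocks this path, so it is active.
Since the path V_0 → V_2 → V_3 is active, V_0 and V_3 are not d-separated given ∅.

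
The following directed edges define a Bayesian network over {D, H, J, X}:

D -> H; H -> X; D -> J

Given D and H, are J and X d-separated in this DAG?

Yes

There is one path between J and X:
  1. J ← D → H → X — D:fork[blocks]; H:chain[blocks] ⇒ blocked
All paths are blocked; J ⊥ X | {D, H} holds.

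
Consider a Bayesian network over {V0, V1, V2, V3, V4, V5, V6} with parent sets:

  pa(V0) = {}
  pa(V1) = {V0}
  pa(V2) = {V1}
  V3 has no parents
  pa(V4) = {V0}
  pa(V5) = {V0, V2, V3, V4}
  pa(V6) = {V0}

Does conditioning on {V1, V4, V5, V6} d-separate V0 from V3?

Enumerating the 3 paths from V0 to V3 and testing each for blocking by {V1, V4, V5, V6}:
Path 1: V0 → V1 → V2 → V5 ← V3
  V1 is a chain here and V1 is conditioned on, so the path is blocked at V1.
Path 2: V0 → V5 ← V3
  V5 is a collider and V5 is conditioned on, which opens it — no node blocks this path, so it is active.
Path 3: V0 → V4 → V5 ← V3
  V4 is a chain here and V4 is conditioned on, so the path is blocked at V4.
Because an active path exists, V0 and V3 are not d-separated.

No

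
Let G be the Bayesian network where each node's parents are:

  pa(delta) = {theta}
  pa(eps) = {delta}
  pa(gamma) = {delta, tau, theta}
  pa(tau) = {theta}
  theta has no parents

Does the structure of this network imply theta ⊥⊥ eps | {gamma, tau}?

No — theta and eps are not d-separated given {gamma, tau}.

There are 3 undirected paths between theta and eps; checking each against the conditioning set {gamma, tau}:
Path 1: theta → gamma ← delta → eps
  gamma is a collider and gamma is conditioned on, which opens it; delta is a fork and delta is not conditioned on — no node blocks this path, so it is active.
Path 2: theta → delta → eps
  delta is a chain and delta is not conditioned on — no node blocks this path, so it is active.
Path 3: theta → tau → gamma ← delta → eps
  tau is a chain here and tau is conditioned on, so the path is blocked at tau.
Because an active path exists, theta and eps are not d-separated.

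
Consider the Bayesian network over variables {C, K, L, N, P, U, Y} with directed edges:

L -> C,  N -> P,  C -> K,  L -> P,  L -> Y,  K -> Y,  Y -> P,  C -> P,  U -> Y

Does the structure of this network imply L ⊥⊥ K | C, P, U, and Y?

No — L and K are not d-separated given {C, P, U, Y}.

Enumerating the 6 paths from L to K and testing each for blocking by {C, P, U, Y}:
Path 1: L → P ← C → K
  C is a fork here and C is conditioned on, so the path is blocked at C.
Path 2: L → P ← Y ← K
  Y is a chain here and Y is conditioned on, so the path is blocked at Y.
Path 3: L → C → P ← Y ← K
  C is a chain here and C is conditioned on, so the path is blocked at C.
Path 4: L → C → K
  C is a chain here and C is conditioned on, so the path is blocked at C.
Path 5: L → Y → P ← C → K
  Y is a chain here and Y is conditioned on, so the path is blocked at Y.
Path 6: L → Y ← K
  Y is a collider and Y is conditioned on, which opens it — no node blocks this path, so it is active.
At least one path is unblocked, so d-separation fails.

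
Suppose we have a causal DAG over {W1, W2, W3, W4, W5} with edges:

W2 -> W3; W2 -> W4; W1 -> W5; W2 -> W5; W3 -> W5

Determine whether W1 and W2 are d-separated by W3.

There are 2 undirected paths between W1 and W2; checking each against the conditioning set {W3}:
  1. W1 → W5 ← W3 ← W2 — W5:collider[blocks]; W3:chain[blocks] ⇒ blocked
  2. W1 → W5 ← W2 — W5:collider[blocks] ⇒ blocked
Since every path is blocked, d-separation holds.

Yes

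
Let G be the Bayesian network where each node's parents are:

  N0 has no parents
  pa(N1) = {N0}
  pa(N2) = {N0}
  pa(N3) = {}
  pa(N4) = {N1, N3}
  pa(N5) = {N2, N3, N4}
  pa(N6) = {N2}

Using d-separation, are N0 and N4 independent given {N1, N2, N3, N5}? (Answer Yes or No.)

There are 3 undirected paths between N0 and N4; checking each against the conditioning set {N1, N2, N3, N5}:
  1. N0 → N2 → N5 ← N3 → N4 — N2:chain[blocks]; N5:collider[open]; N3:fork[blocks] ⇒ blocked
  2. N0 → N2 → N5 ← N4 — N2:chain[blocks]; N5:collider[open] ⇒ blocked
  3. N0 → N1 → N4 — N1:chain[blocks] ⇒ blocked
Every path is blocked, so N0 and N4 are d-separated given {N1, N2, N3, N5}.

Yes — N0 and N4 are d-separated given {N1, N2, N3, N5}.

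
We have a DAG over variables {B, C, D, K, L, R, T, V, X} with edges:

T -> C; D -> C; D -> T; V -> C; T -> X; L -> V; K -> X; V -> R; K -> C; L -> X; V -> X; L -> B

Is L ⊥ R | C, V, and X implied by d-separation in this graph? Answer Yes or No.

Enumerating the 5 paths from L to R and testing each for blocking by {C, V, X}:
  1. L → V → R — V:chain[blocks] ⇒ blocked
  2. L → X ← T → C ← V → R — X:collider[open]; T:fork[open]; C:collider[open]; V:fork[blocks] ⇒ blocked
  3. L → X ← T ← D → C ← V → R — X:collider[open]; T:chain[open]; D:fork[open]; C:collider[open]; V:fork[blocks] ⇒ blocked
  4. L → X ← V → R — X:collider[open]; V:fork[blocks] ⇒ blocked
  5. L → X ← K → C ← V → R — X:collider[open]; K:fork[open]; C:collider[open]; V:fork[blocks] ⇒ blocked
Since every path is blocked, d-separation holds.

Yes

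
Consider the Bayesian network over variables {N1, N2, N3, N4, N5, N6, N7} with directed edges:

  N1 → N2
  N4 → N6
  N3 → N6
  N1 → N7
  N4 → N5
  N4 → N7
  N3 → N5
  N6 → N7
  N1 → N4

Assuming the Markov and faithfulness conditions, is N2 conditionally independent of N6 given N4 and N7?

We examine all 6 paths between N2 and N6:
  1. N2 ← N1 → N7 ← N6 — N1:fork[open]; N7:collider[open] ⇒ active
  2. N2 ← N1 → N7 ← N4 → N5 ← N3 → N6 — N1:fork[open]; N7:collider[open]; N4:fork[blocks]; N5:collider[blocks]; N3:fork[open] ⇒ blocked
  3. N2 ← N1 → N7 ← N4 → N6 — N1:fork[open]; N7:collider[open]; N4:fork[blocks] ⇒ blocked
  4. N2 ← N1 → N4 → N7 ← N6 — N1:fork[open]; N4:chain[blocks]; N7:collider[open] ⇒ blocked
  5. N2 ← N1 → N4 → N5 ← N3 → N6 — N1:fork[open]; N4:chain[blocks]; N5:collider[blocks]; N3:fork[open] ⇒ blocked
  6. N2 ← N1 → N4 → N6 — N1:fork[open]; N4:chain[blocks] ⇒ blocked
At least one path is unblocked, so d-separation fails.

No — N2 and N6 are not d-separated given {N4, N7}.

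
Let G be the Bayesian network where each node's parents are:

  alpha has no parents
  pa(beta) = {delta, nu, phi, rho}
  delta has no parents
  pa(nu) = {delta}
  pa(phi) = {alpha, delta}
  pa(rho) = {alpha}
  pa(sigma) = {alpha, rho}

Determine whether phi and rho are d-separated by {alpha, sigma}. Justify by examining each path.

Yes

Enumerating the 5 paths from phi to rho and testing each for blocking by {alpha, sigma}:
Path 1: phi ← delta → nu → beta ← rho
  beta is a collider here and neither beta nor any of its descendants is conditioned on, so the collider stays closed — the path is blocked at beta.
Path 2: phi ← delta → beta ← rho
  beta is a collider here and neither beta nor any of its descendants is conditioned on, so the collider stays closed — the path is blocked at beta.
Path 3: phi → beta ← rho
  beta is a collider here and neither beta nor any of its descendants is conditioned on, so the collider stays closed — the path is blocked at beta.
Path 4: phi ← alpha → rho
  alpha is a fork here and alpha is conditioned on, so the path is blocked at alpha.
Path 5: phi ← alpha → sigma ← rho
  alpha is a fork here and alpha is conditioned on, so the path is blocked at alpha.
Since every path is blocked, d-separation holds.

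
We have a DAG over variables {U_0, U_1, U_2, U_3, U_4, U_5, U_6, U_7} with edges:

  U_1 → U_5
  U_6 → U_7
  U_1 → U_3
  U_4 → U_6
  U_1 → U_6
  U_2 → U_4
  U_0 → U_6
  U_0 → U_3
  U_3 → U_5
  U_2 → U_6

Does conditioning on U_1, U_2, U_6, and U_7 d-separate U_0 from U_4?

No

Enumerating the 6 paths from U_0 to U_4 and testing each for blocking by {U_1, U_2, U_6, U_7}:
  1. U_0 → U_3 → U_5 ← U_1 → U_6 ← U_4 — U_3:chain[open]; U_5:collider[blocks]; U_1:fork[blocks]; U_6:collider[open] ⇒ blocked
  2. U_0 → U_3 → U_5 ← U_1 → U_6 ← U_2 → U_4 — U_3:chain[open]; U_5:collider[blocks]; U_1:fork[blocks]; U_6:collider[open]; U_2:fork[blocks] ⇒ blocked
  3. U_0 → U_3 ← U_1 → U_6 ← U_4 — U_3:collider[blocks]; U_1:fork[blocks]; U_6:collider[open] ⇒ blocked
  4. U_0 → U_3 ← U_1 → U_6 ← U_2 → U_4 — U_3:collider[blocks]; U_1:fork[blocks]; U_6:collider[open]; U_2:fork[blocks] ⇒ blocked
  5. U_0 → U_6 ← U_4 — U_6:collider[open] ⇒ active
  6. U_0 → U_6 ← U_2 → U_4 — U_6:collider[open]; U_2:fork[blocks] ⇒ blocked
Since the path U_0 → U_6 ← U_4 is active, U_0 and U_4 are not d-separated given {U_1, U_2, U_6, U_7}.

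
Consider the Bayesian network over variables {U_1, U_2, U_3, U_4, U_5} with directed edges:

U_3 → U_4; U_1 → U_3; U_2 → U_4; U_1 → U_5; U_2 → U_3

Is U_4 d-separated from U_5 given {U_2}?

We examine all 2 paths between U_4 and U_5:
Path 1: U_4 ← U_3 ← U_1 → U_5
  U_3 is a chain and U_3 is not conditioned on; U_1 is a fork and U_1 is not conditioned on — no node blocks this path, so it is active.
Path 2: U_4 ← U_2 → U_3 ← U_1 → U_5
  U_2 is a fork here and U_2 is conditioned on, so the path is blocked at U_2.
Since the path U_4 ← U_3 ← U_1 → U_5 is active, U_4 and U_5 are not d-separated given {U_2}.

No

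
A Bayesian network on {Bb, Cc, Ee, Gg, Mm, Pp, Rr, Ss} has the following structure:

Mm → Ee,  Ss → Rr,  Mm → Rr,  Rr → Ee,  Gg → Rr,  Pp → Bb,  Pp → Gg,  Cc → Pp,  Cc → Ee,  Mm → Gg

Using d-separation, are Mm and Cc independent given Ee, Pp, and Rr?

Enumerating the 6 paths from Mm to Cc and testing each for blocking by {Ee, Pp, Rr}:
Path 1: Mm → Rr → Ee ← Cc
  Rr is a chain here and Rr is conditioned on, so the path is blocked at Rr.
Path 2: Mm → Rr ← Gg ← Pp ← Cc
  Pp is a chain here and Pp is conditioned on, so the path is blocked at Pp.
Path 3: Mm → Ee ← Rr ← Gg ← Pp ← Cc
  Rr is a chain here and Rr is conditioned on, so the path is blocked at Rr.
Path 4: Mm → Ee ← Cc
  Ee is a collider and Ee is conditioned on, which opens it — no node blocks this path, so it is active.
Path 5: Mm → Gg → Rr → Ee ← Cc
  Rr is a chain here and Rr is conditioned on, so the path is blocked at Rr.
Path 6: Mm → Gg ← Pp ← Cc
  Pp is a chain here and Pp is conditioned on, so the path is blocked at Pp.
At least one path is unblocked, so d-separation fails.

No — Mm and Cc are not d-separated given {Ee, Pp, Rr}.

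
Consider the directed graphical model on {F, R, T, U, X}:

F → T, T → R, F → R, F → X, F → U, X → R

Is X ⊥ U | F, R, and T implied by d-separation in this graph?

We examine all 3 paths between X and U:
Path 1: X → R ← T ← F → U
  T is a chain here and T is conditioned on, so the path is blocked at T.
Path 2: X → R ← F → U
  F is a fork here and F is conditioned on, so the path is blocked at F.
Path 3: X ← F → U
  F is a fork here and F is conditioned on, so the path is blocked at F.
All paths are blocked; X ⊥ U | {F, R, T} holds.

Yes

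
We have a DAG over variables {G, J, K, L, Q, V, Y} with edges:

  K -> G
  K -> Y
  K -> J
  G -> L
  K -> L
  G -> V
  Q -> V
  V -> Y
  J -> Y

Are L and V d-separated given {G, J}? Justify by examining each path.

Yes

We examine all 6 paths between L and V:
Path 1: L ← K → Y ← V
  Y is a collider here and neither Y nor any of its descendants is conditioned on, so the collider stays closed — the path is blocked at Y.
Path 2: L ← K → G → V
  G is a chain here and G is conditioned on, so the path is blocked at G.
Path 3: L ← K → J → Y ← V
  J is a chain here and J is conditioned on, so the path is blocked at J.
Path 4: L ← G ← K → Y ← V
  G is a chain here and G is conditioned on, so the path is blocked at G.
Path 5: L ← G ← K → J → Y ← V
  G is a chain here and G is conditioned on, so the path is blocked at G.
Path 6: L ← G → V
  G is a fork here and G is conditioned on, so the path is blocked at G.
Since every path is blocked, d-separation holds.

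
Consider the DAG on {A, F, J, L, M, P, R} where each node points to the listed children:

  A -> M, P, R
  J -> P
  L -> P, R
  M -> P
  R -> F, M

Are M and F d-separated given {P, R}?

Enumerating the 5 paths from M to F and testing each for blocking by {P, R}:
Path 1: M → P ← L → R → F
  R is a chain here and R is conditioned on, so the path is blocked at R.
Path 2: M → P ← A → R → F
  R is a chain here and R is conditioned on, so the path is blocked at R.
Path 3: M ← R → F
  R is a fork here and R is conditioned on, so the path is blocked at R.
Path 4: M ← A → P ← L → R → F
  R is a chain here and R is conditioned on, so the path is blocked at R.
Path 5: M ← A → R → F
  R is a chain here and R is conditioned on, so the path is blocked at R.
All paths are blocked; M ⊥ F | {P, R} holds.

Yes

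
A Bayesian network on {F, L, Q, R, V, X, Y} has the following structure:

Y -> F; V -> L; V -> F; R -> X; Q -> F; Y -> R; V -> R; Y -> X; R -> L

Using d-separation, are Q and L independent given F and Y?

We examine all 6 paths between Q and L:
Path 1: Q → F ← V → R → L
  F is a collider and F is conditioned on, which opens it; V is a fork and V is not conditioned on; R is a chain and R is not conditioned on — no node blocks this path, so it is active.
Path 2: Q → F ← V → L
  F is a collider and F is conditioned on, which opens it; V is a fork and V is not conditioned on — no node blocks this path, so it is active.
Path 3: Q → F ← Y → R ← V → L
  Y is a fork here and Y is conditioned on, so the path is blocked at Y.
Path 4: Q → F ← Y → R → L
  Y is a fork here and Y is conditioned on, so the path is blocked at Y.
Path 5: Q → F ← Y → X ← R ← V → L
  Y is a fork here and Y is conditioned on, so the path is blocked at Y.
Path 6: Q → F ← Y → X ← R → L
  Y is a fork here and Y is conditioned on, so the path is blocked at Y.
Since the path Q → F ← V → R → L is active, Q and L are not d-separated given {F, Y}.

No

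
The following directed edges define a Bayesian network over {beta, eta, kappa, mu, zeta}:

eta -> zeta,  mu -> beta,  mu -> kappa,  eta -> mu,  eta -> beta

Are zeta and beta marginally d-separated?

We examine all 2 paths between zeta and beta:
Path 1: zeta ← eta → mu → beta
  eta is a fork and eta is not conditioned on; mu is a chain and mu is not conditioned on — no node blocks this path, so it is active.
Path 2: zeta ← eta → beta
  eta is a fork and eta is not conditioned on — no node blocks this path, so it is active.
At least one path is unblocked, so d-separation fails.

No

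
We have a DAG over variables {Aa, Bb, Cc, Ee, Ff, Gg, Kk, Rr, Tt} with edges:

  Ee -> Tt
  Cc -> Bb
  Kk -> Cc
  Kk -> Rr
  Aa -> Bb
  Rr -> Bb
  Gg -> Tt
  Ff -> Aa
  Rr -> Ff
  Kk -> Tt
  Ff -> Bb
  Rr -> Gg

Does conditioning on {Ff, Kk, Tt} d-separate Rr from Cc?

Yes

Enumerating the 5 paths from Rr to Cc and testing each for blocking by {Ff, Kk, Tt}:
Path 1: Rr → Gg → Tt ← Kk → Cc
  Kk is a fork here and Kk is conditioned on, so the path is blocked at Kk.
Path 2: Rr → Ff → Aa → Bb ← Cc
  Ff is a chain here and Ff is conditioned on, so the path is blocked at Ff.
Path 3: Rr → Ff → Bb ← Cc
  Ff is a chain here and Ff is conditioned on, so the path is blocked at Ff.
Path 4: Rr ← Kk → Cc
  Kk is a fork here and Kk is conditioned on, so the path is blocked at Kk.
Path 5: Rr → Bb ← Cc
  Bb is a collider here and neither Bb nor any of its descendants is conditioned on, so the collider stays closed — the path is blocked at Bb.
Every path is blocked, so Rr and Cc are d-separated given {Ff, Kk, Tt}.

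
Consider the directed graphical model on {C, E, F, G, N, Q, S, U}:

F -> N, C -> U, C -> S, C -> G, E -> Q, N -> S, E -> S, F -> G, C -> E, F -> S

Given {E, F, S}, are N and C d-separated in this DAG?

No

There are 6 undirected paths between N and C; checking each against the conditioning set {E, F, S}:
  1. N → S ← C — S:collider[open] ⇒ active
  2. N → S ← F → G ← C — S:collider[open]; F:fork[blocks]; G:collider[blocks] ⇒ blocked
  3. N → S ← E ← C — S:collider[open]; E:chain[blocks] ⇒ blocked
  4. N ← F → S ← C — F:fork[blocks]; S:collider[open] ⇒ blocked
  5. N ← F → S ← E ← C — F:fork[blocks]; S:collider[open]; E:chain[blocks] ⇒ blocked
  6. N ← F → G ← C — F:fork[blocks]; G:collider[blocks] ⇒ blocked
Since the path N → S ← C is active, N and C are not d-separated given {E, F, S}.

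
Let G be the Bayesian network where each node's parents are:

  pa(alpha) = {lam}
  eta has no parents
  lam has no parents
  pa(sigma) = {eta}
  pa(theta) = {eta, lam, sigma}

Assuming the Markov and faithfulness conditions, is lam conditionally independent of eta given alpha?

2 paths connect lam and eta; each must be blocked for d-separation to hold:
  1. lam → theta ← sigma ← eta — theta:collider[blocks]; sigma:chain[open] ⇒ blocked
  2. lam → theta ← eta — theta:collider[blocks] ⇒ blocked
Every path is blocked, so lam and eta are d-separated given {alpha}.

Yes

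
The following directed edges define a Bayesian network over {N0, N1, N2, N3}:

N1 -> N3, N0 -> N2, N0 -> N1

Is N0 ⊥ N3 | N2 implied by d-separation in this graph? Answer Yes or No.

There is one path between N0 and N3:
Path 1: N0 → N1 → N3
  N1 is a chain and N1 is not conditioned on — no node blocks this path, so it is active.
At least one path is unblocked, so d-separation fails.

No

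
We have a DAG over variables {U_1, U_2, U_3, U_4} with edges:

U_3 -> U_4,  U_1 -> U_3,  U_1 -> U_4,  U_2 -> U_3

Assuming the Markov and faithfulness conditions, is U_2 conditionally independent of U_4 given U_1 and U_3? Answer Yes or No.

Yes — U_2 and U_4 are d-separated given {U_1, U_3}.

There are 2 undirected paths between U_2 and U_4; checking each against the conditioning set {U_1, U_3}:
  1. U_2 → U_3 ← U_1 → U_4 — U_3:collider[open]; U_1:fork[blocks] ⇒ blocked
  2. U_2 → U_3 → U_4 — U_3:chain[blocks] ⇒ blocked
Every path is blocked, so U_2 and U_4 are d-separated given {U_1, U_3}.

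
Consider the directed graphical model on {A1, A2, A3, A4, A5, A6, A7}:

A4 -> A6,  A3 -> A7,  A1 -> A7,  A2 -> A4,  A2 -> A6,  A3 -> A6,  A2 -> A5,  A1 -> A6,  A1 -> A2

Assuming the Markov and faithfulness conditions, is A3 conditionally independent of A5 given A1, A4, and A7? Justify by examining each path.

6 paths connect A3 and A5; each must be blocked for d-separation to hold:
Path 1: A3 → A6 ← A1 → A2 → A5
  A6 is a collider here and neither A6 nor any of its descendants is conditioned on, so the collider stays closed — the path is blocked at A6.
Path 2: A3 → A6 ← A4 ← A2 → A5
  A6 is a collider here and neither A6 nor any of its descendants is conditioned on, so the collider stays closed — the path is blocked at A6.
Path 3: A3 → A6 ← A2 → A5
  A6 is a collider here and neither A6 nor any of its descendants is conditioned on, so the collider stays closed — the path is blocked at A6.
Path 4: A3 → A7 ← A1 → A6 ← A4 ← A2 → A5
  A1 is a fork here and A1 is conditioned on, so the path is blocked at A1.
Path 5: A3 → A7 ← A1 → A6 ← A2 → A5
  A1 is a fork here and A1 is conditioned on, so the path is blocked at A1.
Path 6: A3 → A7 ← A1 → A2 → A5
  A1 is a fork here and A1 is conditioned on, so the path is blocked at A1.
All paths are blocked; A3 ⊥ A5 | {A1, A4, A7} holds.

Yes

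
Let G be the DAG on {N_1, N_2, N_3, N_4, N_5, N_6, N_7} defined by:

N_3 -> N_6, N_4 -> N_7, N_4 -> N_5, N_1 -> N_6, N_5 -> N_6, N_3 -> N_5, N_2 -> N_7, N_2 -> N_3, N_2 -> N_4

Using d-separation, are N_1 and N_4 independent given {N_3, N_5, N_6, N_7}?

Yes

We examine all 6 paths between N_1 and N_4:
Path 1: N_1 → N_6 ← N_5 ← N_4
  N_5 is a chain here and N_5 is conditioned on, so the path is blocked at N_5.
Path 2: N_1 → N_6 ← N_5 ← N_3 ← N_2 → N_4
  N_5 is a chain here and N_5 is conditioned on, so the path is blocked at N_5.
Path 3: N_1 → N_6 ← N_5 ← N_3 ← N_2 → N_7 ← N_4
  N_5 is a chain here and N_5 is conditioned on, so the path is blocked at N_5.
Path 4: N_1 → N_6 ← N_3 → N_5 ← N_4
  N_3 is a fork here and N_3 is conditioned on, so the path is blocked at N_3.
Path 5: N_1 → N_6 ← N_3 ← N_2 → N_4
  N_3 is a chain here and N_3 is conditioned on, so the path is blocked at N_3.
Path 6: N_1 → N_6 ← N_3 ← N_2 → N_7 ← N_4
  N_3 is a chain here and N_3 is conditioned on, so the path is blocked at N_3.
Every path is blocked, so N_1 and N_4 are d-separated given {N_3, N_5, N_6, N_7}.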